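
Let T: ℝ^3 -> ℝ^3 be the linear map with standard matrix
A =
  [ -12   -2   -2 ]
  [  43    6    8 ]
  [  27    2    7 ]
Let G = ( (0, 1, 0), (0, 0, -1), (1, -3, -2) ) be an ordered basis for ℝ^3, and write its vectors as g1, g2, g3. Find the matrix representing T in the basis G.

The j-th column of [T]_G is [T(gj)]_G.
T(g1) = A g1 = (-2, 6, 2) = 0·g1 + 2g2 - 2g3, so column 1 is (0, 2, -2).
Repeating for g2, g3 and assembling the columns gives [[0, -2, 3], [2, 3, -3], [-2, 2, -2]].

[[0, -2, 3], [2, 3, -3], [-2, 2, -2]]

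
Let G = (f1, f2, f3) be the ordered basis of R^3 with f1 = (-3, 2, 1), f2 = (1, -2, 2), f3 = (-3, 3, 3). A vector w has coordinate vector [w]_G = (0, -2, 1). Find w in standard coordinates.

w = M [w]_G, where M has columns f1, ..., f3.
Carrying out the matrix-vector product, w = (-5, 7, -1).

(-5, 7, -1)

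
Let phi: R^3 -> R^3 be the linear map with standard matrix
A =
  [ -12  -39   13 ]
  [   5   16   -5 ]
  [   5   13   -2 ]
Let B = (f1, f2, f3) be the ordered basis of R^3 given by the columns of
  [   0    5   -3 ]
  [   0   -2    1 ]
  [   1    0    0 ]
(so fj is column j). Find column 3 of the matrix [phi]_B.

Compute phi(f3) = A f3 = [-3, 1, -2] in standard coordinates.
Then write this in B-coordinates: solve for y in y_1 f1 + ... + y_3 f3 = [-3, 1, -2].
This gives y = [-2, 0, 1], which is column 3 of [phi]_B.

[-2, 0, 1]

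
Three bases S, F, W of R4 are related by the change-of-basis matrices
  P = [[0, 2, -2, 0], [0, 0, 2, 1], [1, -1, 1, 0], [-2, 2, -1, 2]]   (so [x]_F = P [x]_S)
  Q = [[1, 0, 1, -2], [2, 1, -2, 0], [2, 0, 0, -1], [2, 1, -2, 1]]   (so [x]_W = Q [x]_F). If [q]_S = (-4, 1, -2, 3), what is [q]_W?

(-37, 25, -6, 43)

First [q]_F = P [q]_S = (6, -1, -7, 18).
Then [q]_W = Q [q]_F = (-37, 25, -6, 43).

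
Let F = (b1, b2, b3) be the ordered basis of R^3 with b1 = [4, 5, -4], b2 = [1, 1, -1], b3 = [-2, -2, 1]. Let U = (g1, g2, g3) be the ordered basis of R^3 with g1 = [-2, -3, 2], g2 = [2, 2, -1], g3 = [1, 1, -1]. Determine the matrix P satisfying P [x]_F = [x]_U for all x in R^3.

[[-1, 0, 0], [0, 0, -1], [2, 1, 0]]

Let M have columns bj and N have columns gj. Then for every x, N [x]_U = x = M [x]_F, so P = N^(-1) M.
Since det N = -1, N^(-1) has integer entries; multiplying gives P = [[-1, 0, 0], [0, 0, -1], [2, 1, 0]].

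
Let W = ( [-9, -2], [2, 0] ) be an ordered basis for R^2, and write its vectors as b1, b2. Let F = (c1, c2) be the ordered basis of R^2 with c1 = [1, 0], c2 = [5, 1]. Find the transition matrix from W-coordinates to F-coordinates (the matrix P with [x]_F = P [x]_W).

Let M have columns bj and N have columns cj. Then for every x, N [x]_F = x = M [x]_W, so P = N^(-1) M.
Since det N = 1, N^(-1) has integer entries; multiplying gives P = [[1, 2], [-2, 0]].

[[1, 2], [-2, 0]]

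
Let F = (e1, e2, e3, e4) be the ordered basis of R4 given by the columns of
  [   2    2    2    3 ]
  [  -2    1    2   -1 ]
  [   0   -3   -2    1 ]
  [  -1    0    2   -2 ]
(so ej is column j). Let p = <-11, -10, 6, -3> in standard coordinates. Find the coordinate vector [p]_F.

We seek scalars with c_1 e1 + ... + c_4 e4 = p; equivalently solve M c = p where the columns of M are e1, ..., e4.
Solving this 4x4 system gives c = (3, -1, -3, -3).
Check: 3e1 - e2 - 3e3 - 3e4 = <-11, -10, 6, -3>.

<3, -1, -3, -3>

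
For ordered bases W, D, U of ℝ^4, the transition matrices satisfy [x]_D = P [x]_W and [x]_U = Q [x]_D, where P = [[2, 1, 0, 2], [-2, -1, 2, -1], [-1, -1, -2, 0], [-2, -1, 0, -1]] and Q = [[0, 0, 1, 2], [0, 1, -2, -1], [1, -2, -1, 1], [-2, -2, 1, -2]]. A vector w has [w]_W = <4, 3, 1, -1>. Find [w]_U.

Composing the changes, [w]_U = Q P [w]_W.
Q P = [[-5, -3, -2, -2], [2, 2, 6, 0], [5, 3, -2, 3], [3, 1, -6, 0]]; applying this to <4, 3, 1, -1> gives <-29, 20, 24, 9>.

<-29, 20, 24, 9>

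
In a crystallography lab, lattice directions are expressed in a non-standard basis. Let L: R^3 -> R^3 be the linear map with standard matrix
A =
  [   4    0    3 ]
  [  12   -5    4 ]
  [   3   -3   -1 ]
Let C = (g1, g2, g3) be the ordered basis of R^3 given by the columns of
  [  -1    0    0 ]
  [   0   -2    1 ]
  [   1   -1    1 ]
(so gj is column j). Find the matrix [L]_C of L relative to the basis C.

The j-th column of [L]_C is [L(gj)]_C.
L(g1) = A g1 = (-1, -8, -4) = g1 + 3g2 - 2g3, so column 1 is (1, 3, -2).
Repeating for g2, g3 and assembling the columns gives [[1, 3, -3], [3, -2, 0], [-2, 2, -1]].

[[1, 3, -3], [3, -2, 0], [-2, 2, -1]]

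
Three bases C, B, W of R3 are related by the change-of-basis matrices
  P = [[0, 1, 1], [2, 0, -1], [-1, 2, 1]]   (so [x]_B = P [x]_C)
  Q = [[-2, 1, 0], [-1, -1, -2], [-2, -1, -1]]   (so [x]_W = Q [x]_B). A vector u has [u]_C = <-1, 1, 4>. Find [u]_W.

<-16, -13, -11>

Apply P to get B-coordinates <5, -6, 7>, then Q to get W-coordinates.
The result is [u]_W = <-16, -13, -11>.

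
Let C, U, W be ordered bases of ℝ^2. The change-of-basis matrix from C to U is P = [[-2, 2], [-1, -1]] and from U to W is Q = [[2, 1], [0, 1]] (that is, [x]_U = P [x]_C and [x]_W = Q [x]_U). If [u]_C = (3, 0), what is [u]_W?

Composing the changes, [u]_W = Q P [u]_C.
Q P = [[-5, 3], [-1, -1]]; applying this to (3, 0) gives (-15, -3).

(-15, -3)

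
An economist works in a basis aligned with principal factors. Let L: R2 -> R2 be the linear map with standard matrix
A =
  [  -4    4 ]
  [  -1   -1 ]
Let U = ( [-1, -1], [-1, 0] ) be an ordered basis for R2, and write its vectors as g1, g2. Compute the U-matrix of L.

[[-2, -1], [2, -3]]

The j-th column of [L]_U is [L(gj)]_U.
L(g1) = A g1 = [0, 2] = -2g1 + 2g2, so column 1 is [-2, 2].
Repeating for g2 and assembling the columns gives [[-2, -1], [2, -3]].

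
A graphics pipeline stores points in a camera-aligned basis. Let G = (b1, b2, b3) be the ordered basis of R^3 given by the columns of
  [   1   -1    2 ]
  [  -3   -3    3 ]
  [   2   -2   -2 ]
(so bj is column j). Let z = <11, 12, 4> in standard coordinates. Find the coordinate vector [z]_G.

We seek scalars with c_1 b1 + ... + c_3 b3 = z; equivalently solve M c = z where the columns of M are b1, ..., b3.
Row-reducing the augmented matrix [M | z] gives c = (2, -3, 3).
Check: 2b1 - 3b2 + 3b3 = <11, 12, 4>.

<2, -3, 3>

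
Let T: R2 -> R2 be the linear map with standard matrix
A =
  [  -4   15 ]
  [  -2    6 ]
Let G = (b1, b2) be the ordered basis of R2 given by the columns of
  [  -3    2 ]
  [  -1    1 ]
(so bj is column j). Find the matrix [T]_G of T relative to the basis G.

The j-th column of [T]_G is [T(bj)]_G.
T(b1) = A b1 = [-3, 0] = 3b1 + 3b2, so column 1 is [3, 3].
Repeating for b2 and assembling the columns gives [[3, -3], [3, -1]].

[[3, -3], [3, -1]]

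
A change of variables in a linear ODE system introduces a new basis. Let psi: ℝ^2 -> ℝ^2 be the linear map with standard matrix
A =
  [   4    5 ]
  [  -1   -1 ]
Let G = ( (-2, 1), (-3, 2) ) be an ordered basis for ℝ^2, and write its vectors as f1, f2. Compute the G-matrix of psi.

[[3, 1], [-1, 0]]

Let P have columns f1, f2. Then [psi]_G = P^(-1) A P.
Here det P = -1, so P^(-1) is integer; computing A P first and then P^(-1)(A P) gives [[3, 1], [-1, 0]].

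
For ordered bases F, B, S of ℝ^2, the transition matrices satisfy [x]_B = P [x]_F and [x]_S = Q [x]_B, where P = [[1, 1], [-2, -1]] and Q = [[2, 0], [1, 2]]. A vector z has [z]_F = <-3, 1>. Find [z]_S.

<-4, 8>

Composing the changes, [z]_S = Q P [z]_F.
Q P = [[2, 2], [-3, -1]]; applying this to <-3, 1> gives <-4, 8>.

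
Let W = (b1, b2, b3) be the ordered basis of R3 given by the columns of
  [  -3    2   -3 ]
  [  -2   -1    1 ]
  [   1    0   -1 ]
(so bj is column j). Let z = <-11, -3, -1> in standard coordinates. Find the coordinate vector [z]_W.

We seek scalars with c_1 b1 + ... + c_3 b3 = z; equivalently solve M c = z where the columns of M are b1, ..., b3.
Gaussian elimination on [M | z] yields c = (2, 2, 3).
Check: 2b1 + 2b2 + 3b3 = <-11, -3, -1>.

<2, 2, 3>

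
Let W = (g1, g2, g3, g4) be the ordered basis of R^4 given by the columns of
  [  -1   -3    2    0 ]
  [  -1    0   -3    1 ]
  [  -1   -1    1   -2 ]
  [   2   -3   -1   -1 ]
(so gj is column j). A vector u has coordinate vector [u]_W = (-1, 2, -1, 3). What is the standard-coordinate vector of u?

The coordinates say u = -g1 + 2g2 - g3 + 3g4; adding the scaled basis vectors gives (-7, 7, -8, -10).

(-7, 7, -8, -10)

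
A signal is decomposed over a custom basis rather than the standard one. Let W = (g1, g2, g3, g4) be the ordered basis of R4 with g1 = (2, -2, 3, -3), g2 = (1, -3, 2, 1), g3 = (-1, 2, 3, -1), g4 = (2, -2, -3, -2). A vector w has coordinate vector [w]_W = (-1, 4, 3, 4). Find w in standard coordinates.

(7, -12, 2, -4)

The coordinates say w = -g1 + 4g2 + 3g3 + 4g4; adding the scaled basis vectors gives (7, -12, 2, -4).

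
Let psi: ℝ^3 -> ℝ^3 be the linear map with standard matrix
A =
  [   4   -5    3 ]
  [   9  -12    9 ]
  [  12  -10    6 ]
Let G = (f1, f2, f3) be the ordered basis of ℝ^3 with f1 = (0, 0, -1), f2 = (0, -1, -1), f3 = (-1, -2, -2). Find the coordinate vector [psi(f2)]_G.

(-1, 1, -2)

Column 2 of [psi]_G is the G-coordinate vector of psi(f2).
In standard coordinates psi(f2) = A f2 = (2, 3, 4).
Converting to G: (2, 3, 4) = -f1 + f2 - 2f3, so the coordinate vector is (-1, 1, -2).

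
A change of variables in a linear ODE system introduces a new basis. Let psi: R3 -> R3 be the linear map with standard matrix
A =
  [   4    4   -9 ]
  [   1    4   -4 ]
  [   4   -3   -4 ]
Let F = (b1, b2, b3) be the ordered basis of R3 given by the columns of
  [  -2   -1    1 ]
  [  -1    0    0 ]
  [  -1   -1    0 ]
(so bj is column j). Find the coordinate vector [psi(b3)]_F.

[-1, -3, -1]

Compute psi(b3) = A b3 = [4, 1, 4] in standard coordinates.
Then write this in F-coordinates: solve for y in y_1 b1 + ... + y_3 b3 = [4, 1, 4].
This gives y = [-1, -3, -1], which is column 3 of [psi]_F.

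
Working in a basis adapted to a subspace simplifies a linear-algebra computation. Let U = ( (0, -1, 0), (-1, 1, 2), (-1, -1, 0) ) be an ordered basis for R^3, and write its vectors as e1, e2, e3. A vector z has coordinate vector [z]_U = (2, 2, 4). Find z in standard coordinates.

By definition z = 2e1 + 2e2 + 4e3.
Summing componentwise gives (-6, -4, 4).

(-6, -4, 4)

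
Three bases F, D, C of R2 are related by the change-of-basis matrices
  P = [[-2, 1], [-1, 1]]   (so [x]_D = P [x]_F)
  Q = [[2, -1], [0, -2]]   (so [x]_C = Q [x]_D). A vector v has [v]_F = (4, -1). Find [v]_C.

First [v]_D = P [v]_F = (-9, -5).
Then [v]_C = Q [v]_D = (-13, 10).

(-13, 10)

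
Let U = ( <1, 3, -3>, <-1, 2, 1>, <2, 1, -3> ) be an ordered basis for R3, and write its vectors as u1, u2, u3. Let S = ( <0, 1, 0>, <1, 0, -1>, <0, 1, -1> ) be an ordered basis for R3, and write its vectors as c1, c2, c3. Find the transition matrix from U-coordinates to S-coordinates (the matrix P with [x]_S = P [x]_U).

Let M have columns uj and N have columns cj. Then for every x, N [x]_S = x = M [x]_U, so P = N^(-1) M.
Since det N = 1, N^(-1) has integer entries; multiplying gives P = [[1, 2, 0], [1, -1, 2], [2, 0, 1]].

[[1, 2, 0], [1, -1, 2], [2, 0, 1]]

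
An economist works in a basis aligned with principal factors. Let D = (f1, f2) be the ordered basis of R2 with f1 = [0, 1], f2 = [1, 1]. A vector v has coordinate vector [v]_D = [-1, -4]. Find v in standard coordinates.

The coordinates say v = -f1 - 4f2; adding the scaled basis vectors gives [-4, -5].

[-4, -5]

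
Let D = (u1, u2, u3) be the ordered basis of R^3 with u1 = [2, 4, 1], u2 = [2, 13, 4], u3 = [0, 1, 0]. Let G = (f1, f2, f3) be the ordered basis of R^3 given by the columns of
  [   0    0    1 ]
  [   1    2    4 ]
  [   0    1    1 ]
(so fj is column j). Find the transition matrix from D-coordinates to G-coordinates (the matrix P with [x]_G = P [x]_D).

Column j of P is [uj]_G, since P maps D-coordinates to G-coordinates.
Expressing u1 in G: u1 = -2f1 - f2 + 2f3, so column 1 of P is [-2, -1, 2].
Doing the same for each uj gives P = [[-2, 1, 1], [-1, 2, 0], [2, 2, 0]].

[[-2, 1, 1], [-1, 2, 0], [2, 2, 0]]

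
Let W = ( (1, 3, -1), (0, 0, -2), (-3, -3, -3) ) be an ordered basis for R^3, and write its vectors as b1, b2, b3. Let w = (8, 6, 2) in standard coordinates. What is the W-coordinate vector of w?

(-1, 4, -3)

We seek scalars with c_1 b1 + ... + c_3 b3 = w; equivalently solve M c = w where the columns of M are b1, ..., b3.
Solving this 3x3 system gives c = (-1, 4, -3).
Check: -b1 + 4b2 - 3b3 = (8, 6, 2).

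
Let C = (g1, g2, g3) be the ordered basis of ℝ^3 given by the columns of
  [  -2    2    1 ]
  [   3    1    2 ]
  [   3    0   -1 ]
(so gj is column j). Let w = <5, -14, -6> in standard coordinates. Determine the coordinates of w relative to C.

<-3, 1, -3>

[w]_C is the unique c with M c = w, where M has columns g1, ..., g3.
Solving this 3x3 system gives c = (-3, 1, -3).
Check: -3g1 + g2 - 3g3 = <5, -14, -6>.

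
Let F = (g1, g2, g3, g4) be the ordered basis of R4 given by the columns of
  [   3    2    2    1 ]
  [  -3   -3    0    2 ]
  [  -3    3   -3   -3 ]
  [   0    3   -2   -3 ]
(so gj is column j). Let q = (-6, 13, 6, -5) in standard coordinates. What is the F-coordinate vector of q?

(-4, 1, 1, 2)

We seek scalars with c_1 g1 + ... + c_4 g4 = q; equivalently solve M c = q where the columns of M are g1, ..., g4.
Solving this 4x4 system gives c = (-4, 1, 1, 2).
Check: -4g1 + g2 + g3 + 2g4 = (-6, 13, 6, -5).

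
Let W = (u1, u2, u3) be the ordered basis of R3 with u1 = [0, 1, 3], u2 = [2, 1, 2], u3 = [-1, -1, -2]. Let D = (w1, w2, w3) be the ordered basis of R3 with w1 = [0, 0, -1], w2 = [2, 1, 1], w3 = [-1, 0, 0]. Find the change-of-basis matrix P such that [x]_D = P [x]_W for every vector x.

Take x = uj: its W-coordinates are the j-th standard unit vector, so P e_j — column j of P — equals [uj]_D.
u1 = -2w1 + w2 + 2w3, giving column 1 = [-2, 1, 2]; repeating for each j gives P = [[-2, -1, 1], [1, 1, -1], [2, 0, -1]].

[[-2, -1, 1], [1, 1, -1], [2, 0, -1]]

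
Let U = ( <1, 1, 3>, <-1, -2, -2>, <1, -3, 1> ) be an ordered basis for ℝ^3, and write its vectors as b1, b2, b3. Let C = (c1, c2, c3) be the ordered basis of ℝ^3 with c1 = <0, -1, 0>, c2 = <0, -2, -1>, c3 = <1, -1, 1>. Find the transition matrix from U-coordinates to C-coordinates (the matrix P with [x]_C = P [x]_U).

Column j of P is [bj]_C, since P maps U-coordinates to C-coordinates.
Expressing b1 in C: b1 = 2c1 - 2c2 + c3, so column 1 of P is <2, -2, 1>.
Doing the same for each bj gives P = [[2, 1, 2], [-2, 1, 0], [1, -1, 1]].

[[2, 1, 2], [-2, 1, 0], [1, -1, 1]]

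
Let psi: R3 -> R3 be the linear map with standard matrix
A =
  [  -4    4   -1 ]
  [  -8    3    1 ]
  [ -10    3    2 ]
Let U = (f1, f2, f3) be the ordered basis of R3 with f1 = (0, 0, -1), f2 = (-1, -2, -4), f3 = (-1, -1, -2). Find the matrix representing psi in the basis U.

[[0, 0, 3], [2, 2, -1], [-3, -2, -1]]

Let P have columns f1, ..., f3. Then [psi]_U = P^(-1) A P.
Here det P = 1, so P^(-1) is integer; computing A P first and then P^(-1)(A P) gives [[0, 0, 3], [2, 2, -1], [-3, -2, -1]].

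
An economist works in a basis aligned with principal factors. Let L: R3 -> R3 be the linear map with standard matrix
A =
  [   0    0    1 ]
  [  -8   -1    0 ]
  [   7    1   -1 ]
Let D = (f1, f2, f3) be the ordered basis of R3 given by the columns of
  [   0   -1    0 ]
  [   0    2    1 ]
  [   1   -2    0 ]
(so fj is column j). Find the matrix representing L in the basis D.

Let P have columns f1, ..., f3. Then [L]_D = P^(-1) A P.
Here det P = -1, so P^(-1) is integer; computing A P first and then P^(-1)(A P) gives [[-3, 1, 1], [-1, 2, 0], [2, 2, -1]].

[[-3, 1, 1], [-1, 2, 0], [2, 2, -1]]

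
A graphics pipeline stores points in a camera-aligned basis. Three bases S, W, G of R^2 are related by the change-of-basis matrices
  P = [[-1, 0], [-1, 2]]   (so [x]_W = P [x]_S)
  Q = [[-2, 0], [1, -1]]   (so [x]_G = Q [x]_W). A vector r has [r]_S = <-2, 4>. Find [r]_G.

First [r]_W = P [r]_S = <2, 10>.
Then [r]_G = Q [r]_W = <-4, -8>.

<-4, -8>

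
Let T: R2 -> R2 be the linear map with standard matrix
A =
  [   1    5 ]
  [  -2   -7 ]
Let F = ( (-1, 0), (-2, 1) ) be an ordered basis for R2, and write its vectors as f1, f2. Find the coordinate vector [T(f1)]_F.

Column 1 of [T]_F is the F-coordinate vector of T(f1).
In standard coordinates T(f1) = A f1 = (-1, 2).
Converting to F: (-1, 2) = -3f1 + 2f2, so the coordinate vector is (-3, 2).

(-3, 2)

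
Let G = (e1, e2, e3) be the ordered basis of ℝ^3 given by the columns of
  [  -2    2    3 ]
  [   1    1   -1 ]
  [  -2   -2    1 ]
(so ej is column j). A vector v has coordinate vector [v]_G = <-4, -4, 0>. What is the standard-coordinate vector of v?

<0, -8, 16>

By definition v = -4e1 - 4e2 + 0·e3.
Summing componentwise gives <0, -8, 16>.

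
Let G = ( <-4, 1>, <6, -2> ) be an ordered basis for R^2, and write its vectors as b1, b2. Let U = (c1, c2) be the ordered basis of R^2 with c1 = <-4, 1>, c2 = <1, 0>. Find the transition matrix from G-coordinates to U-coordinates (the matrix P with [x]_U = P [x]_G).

Take x = bj: its G-coordinates are the j-th standard unit vector, so P e_j — column j of P — equals [bj]_U.
b1 = c1 + 0·c2, giving column 1 = <1, 0>; repeating for each j gives P = [[1, -2], [0, -2]].

[[1, -2], [0, -2]]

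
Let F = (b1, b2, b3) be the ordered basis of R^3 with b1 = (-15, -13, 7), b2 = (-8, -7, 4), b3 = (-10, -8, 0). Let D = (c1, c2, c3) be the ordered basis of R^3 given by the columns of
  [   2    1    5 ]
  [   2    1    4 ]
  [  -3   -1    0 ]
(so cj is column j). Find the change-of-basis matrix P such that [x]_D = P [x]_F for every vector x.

[[-2, -1, 0], [-1, -1, 0], [-2, -1, -2]]

Column j of P is [bj]_D, since P maps F-coordinates to D-coordinates.
Expressing b1 in D: b1 = -2c1 - c2 - 2c3, so column 1 of P is (-2, -1, -2).
Doing the same for each bj gives P = [[-2, -1, 0], [-1, -1, 0], [-2, -1, -2]].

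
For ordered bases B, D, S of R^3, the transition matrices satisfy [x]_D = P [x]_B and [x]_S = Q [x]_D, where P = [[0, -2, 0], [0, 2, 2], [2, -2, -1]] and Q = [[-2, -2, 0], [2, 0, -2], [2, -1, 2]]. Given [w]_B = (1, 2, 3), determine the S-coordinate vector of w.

(-12, 2, -28)

First [w]_D = P [w]_B = (-4, 10, -5).
Then [w]_S = Q [w]_D = (-12, 2, -28).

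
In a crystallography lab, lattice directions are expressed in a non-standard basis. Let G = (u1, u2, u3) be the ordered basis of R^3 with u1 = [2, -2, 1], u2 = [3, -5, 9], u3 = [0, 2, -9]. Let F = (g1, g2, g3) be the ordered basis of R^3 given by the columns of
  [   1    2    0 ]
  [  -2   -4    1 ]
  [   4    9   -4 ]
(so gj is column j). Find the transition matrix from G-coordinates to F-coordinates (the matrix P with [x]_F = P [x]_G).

Column j of P is [uj]_F, since P maps G-coordinates to F-coordinates.
Expressing u1 in F: u1 = 0·g1 + g2 + 2g3, so column 1 of P is [0, 1, 2].
Doing the same for each uj gives P = [[0, 1, 2], [1, 1, -1], [2, 1, 2]].

[[0, 1, 2], [1, 1, -1], [2, 1, 2]]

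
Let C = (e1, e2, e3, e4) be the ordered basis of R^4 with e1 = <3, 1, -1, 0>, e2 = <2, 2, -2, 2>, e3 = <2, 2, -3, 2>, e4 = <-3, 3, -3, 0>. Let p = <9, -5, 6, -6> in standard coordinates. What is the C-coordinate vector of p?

<4, -2, -1, -1>

Write p = c_1 e1 + ... + c_4 e4 and solve for the c_i.
Gaussian elimination on [M | p] yields c = (4, -2, -1, -1).
Check: 4e1 - 2e2 - e3 - e4 = <9, -5, 6, -6>.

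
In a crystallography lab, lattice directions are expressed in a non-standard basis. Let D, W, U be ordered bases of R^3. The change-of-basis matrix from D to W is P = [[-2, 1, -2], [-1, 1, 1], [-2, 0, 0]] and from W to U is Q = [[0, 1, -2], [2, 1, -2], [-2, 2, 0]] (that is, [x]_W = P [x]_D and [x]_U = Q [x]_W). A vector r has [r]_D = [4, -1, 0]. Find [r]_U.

[11, -7, 8]

Composing the changes, [r]_U = Q P [r]_D.
Q P = [[3, 1, 1], [-1, 3, -3], [2, 0, 6]]; applying this to [4, -1, 0] gives [11, -7, 8].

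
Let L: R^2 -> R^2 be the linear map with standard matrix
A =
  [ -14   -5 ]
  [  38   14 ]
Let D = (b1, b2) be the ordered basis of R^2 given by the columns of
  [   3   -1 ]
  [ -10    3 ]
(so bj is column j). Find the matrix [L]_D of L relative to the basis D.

The j-th column of [L]_D is [L(bj)]_D.
L(b1) = A b1 = [8, -26] = 2b1 - 2b2, so column 1 is [2, -2].
Repeating for b2 and assembling the columns gives [[2, -1], [-2, -2]].

[[2, -1], [-2, -2]]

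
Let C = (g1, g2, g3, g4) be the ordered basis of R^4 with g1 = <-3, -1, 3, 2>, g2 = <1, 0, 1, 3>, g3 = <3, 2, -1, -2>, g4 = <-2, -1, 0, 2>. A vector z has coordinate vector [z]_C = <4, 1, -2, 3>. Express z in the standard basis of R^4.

z = M [z]_C, where M has columns g1, ..., g4.
Carrying out the matrix-vector product, z = <-23, -11, 15, 21>.

<-23, -11, 15, 21>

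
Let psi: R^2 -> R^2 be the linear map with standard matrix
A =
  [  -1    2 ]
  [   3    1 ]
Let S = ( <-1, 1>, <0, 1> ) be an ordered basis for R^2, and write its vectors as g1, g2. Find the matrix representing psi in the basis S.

With P the matrix whose columns are g1, g2, [psi]_S = P^(-1) A P.
Column by column: psi(g1) = A g1 = <3, -2>; its S-coordinates <-3, 1> give column 1.
Continuing for each basis vector yields [psi]_S = [[-3, -2], [1, 3]].

[[-3, -2], [1, 3]]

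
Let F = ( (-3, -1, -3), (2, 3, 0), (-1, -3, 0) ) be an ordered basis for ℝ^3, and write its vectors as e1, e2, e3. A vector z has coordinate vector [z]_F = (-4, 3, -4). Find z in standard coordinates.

z = M [z]_F, where M has columns e1, ..., e3.
Carrying out the matrix-vector product, z = (22, 25, 12).

(22, 25, 12)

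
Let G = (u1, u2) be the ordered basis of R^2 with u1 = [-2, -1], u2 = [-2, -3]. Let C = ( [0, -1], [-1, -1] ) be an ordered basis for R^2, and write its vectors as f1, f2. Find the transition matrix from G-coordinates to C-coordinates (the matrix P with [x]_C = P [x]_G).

[[-1, 1], [2, 2]]

Take x = uj: its G-coordinates are the j-th standard unit vector, so P e_j — column j of P — equals [uj]_C.
u1 = -f1 + 2f2, giving column 1 = [-1, 2]; repeating for each j gives P = [[-1, 1], [2, 2]].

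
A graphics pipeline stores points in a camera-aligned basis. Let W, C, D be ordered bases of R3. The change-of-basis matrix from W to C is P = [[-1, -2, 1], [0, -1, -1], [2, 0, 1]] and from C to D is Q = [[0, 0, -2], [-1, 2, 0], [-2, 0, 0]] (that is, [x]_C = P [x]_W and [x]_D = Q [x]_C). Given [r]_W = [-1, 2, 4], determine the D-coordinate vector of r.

Composing the changes, [r]_D = Q P [r]_W.
Q P = [[-4, 0, -2], [1, 0, -3], [2, 4, -2]]; applying this to [-1, 2, 4] gives [-4, -13, -2].

[-4, -13, -2]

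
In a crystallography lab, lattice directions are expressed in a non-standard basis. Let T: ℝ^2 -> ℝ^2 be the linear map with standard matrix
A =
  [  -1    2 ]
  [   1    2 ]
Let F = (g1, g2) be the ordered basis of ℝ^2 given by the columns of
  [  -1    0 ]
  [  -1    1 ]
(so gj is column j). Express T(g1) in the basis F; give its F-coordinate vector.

Column 1 of [T]_F is the F-coordinate vector of T(g1).
In standard coordinates T(g1) = A g1 = <-1, -3>.
Converting to F: <-1, -3> = g1 - 2g2, so the coordinate vector is <1, -2>.

<1, -2>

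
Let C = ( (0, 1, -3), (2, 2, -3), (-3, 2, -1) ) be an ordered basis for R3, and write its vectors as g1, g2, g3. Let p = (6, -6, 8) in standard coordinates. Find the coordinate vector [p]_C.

[p]_C is the unique c with M c = p, where M has columns g1, ..., g3.
Solving this 3x3 system gives c = (-2, 0, -2).
Check: -2g1 + 0·g2 - 2g3 = (6, -6, 8).

(-2, 0, -2)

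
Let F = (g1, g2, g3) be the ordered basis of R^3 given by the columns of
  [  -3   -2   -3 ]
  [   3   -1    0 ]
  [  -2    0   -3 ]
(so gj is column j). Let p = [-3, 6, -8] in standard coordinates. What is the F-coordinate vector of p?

Write p = c_1 g1 + ... + c_3 g3 and solve for the c_i.
Solving this 3x3 system gives c = (1, -3, 2).
Check: g1 - 3g2 + 2g3 = [-3, 6, -8].

[1, -3, 2]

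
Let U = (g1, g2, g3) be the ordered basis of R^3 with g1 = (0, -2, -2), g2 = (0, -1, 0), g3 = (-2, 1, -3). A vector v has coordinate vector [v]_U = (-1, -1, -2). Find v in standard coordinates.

The coordinates say v = -g1 - g2 - 2g3; adding the scaled basis vectors gives (4, 1, 8).

(4, 1, 8)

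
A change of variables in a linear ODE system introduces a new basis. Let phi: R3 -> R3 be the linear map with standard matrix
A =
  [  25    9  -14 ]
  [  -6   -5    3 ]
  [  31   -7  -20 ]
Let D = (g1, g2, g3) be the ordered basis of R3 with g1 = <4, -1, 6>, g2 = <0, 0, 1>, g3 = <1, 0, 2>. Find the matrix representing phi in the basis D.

The j-th column of [phi]_D is [phi(gj)]_D.
phi(g1) = A g1 = <7, -1, 11> = g1 - g2 + 3g3, so column 1 is <1, -1, 3>.
Repeating for g2, g3 and assembling the columns gives [[1, -3, 0], [-1, 2, -3], [3, -2, -3]].

[[1, -3, 0], [-1, 2, -3], [3, -2, -3]]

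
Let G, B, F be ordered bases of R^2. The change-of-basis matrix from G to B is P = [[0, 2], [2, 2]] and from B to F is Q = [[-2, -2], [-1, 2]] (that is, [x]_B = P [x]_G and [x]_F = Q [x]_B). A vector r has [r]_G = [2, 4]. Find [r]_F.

[-40, 16]

Composing the changes, [r]_F = Q P [r]_G.
Q P = [[-4, -8], [4, 2]]; applying this to [2, 4] gives [-40, 16].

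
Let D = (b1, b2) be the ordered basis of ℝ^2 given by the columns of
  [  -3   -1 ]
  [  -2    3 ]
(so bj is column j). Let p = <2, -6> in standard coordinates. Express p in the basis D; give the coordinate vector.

<0, -2>

Write p = c_1 b1 + c_2 b2 and solve for the c_i.
System: -3c_1 - c_2 = 2, -2c_1 + 3c_2 = -6; solving gives c_1 = 0, c_2 = -2.
Check: 0·b1 - 2b2 = <2, -6>.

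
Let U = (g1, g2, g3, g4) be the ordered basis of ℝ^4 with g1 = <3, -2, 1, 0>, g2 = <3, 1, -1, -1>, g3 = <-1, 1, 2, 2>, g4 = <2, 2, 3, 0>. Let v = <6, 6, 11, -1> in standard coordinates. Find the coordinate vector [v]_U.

[v]_U is the unique c with M c = v, where M has columns g1, ..., g4.
Gaussian elimination on [M | v] yields c = (0, -1, -1, 4).
Check: 0·g1 - g2 - g3 + 4g4 = <6, 6, 11, -1>.

<0, -1, -1, 4>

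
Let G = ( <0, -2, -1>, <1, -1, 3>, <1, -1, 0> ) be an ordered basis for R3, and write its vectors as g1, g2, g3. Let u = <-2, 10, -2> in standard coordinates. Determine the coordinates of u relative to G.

We seek scalars with c_1 g1 + ... + c_3 g3 = u; equivalently solve M c = u where the columns of M are g1, ..., g3.
Row-reducing the augmented matrix [M | u] gives c = (-4, -2, 0).
Check: -4g1 - 2g2 + 0·g3 = <-2, 10, -2>.

<-4, -2, 0>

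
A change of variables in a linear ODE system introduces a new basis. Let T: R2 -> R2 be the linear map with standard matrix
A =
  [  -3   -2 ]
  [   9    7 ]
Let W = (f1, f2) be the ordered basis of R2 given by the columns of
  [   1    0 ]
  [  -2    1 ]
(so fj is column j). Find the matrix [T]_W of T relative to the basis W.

With P the matrix whose columns are f1, f2, [T]_W = P^(-1) A P.
Column by column: T(f1) = A f1 = (1, -5); its W-coordinates (1, -3) give column 1.
Continuing for each basis vector yields [T]_W = [[1, -2], [-3, 3]].

[[1, -2], [-3, 3]]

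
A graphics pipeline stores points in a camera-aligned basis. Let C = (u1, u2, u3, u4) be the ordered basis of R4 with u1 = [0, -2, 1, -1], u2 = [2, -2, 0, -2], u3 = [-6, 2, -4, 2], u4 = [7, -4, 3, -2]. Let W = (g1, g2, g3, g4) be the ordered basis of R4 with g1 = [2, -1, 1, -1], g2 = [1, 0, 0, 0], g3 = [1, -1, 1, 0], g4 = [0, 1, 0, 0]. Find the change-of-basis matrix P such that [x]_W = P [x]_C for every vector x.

Take x = uj: its C-coordinates are the j-th standard unit vector, so P e_j — column j of P — equals [uj]_W.
u1 = g1 - 2g2 + 0·g3 - g4, giving column 1 = [1, -2, 0, -1]; repeating for each j gives P = [[1, 2, -2, 2], [-2, 0, 0, 2], [0, -2, -2, 1], [-1, -2, -2, -1]].

[[1, 2, -2, 2], [-2, 0, 0, 2], [0, -2, -2, 1], [-1, -2, -2, -1]]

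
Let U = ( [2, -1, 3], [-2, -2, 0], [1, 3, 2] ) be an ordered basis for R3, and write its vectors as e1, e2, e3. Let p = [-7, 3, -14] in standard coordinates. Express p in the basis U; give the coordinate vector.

Write p = c_1 e1 + ... + c_3 e3 and solve for the c_i.
Solving this 3x3 system gives c = (-4, -1, -1).
Check: -4e1 - e2 - e3 = [-7, 3, -14].

[-4, -1, -1]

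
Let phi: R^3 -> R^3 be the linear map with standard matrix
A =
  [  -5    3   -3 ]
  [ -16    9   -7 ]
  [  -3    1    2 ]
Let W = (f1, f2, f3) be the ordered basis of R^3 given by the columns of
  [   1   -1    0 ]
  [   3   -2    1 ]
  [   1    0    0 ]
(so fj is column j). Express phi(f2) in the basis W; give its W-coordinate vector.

(1, 2, -1)

Column 2 of [phi]_W is the W-coordinate vector of phi(f2).
In standard coordinates phi(f2) = A f2 = (-1, -2, 1).
Converting to W: (-1, -2, 1) = f1 + 2f2 - f3, so the coordinate vector is (1, 2, -1).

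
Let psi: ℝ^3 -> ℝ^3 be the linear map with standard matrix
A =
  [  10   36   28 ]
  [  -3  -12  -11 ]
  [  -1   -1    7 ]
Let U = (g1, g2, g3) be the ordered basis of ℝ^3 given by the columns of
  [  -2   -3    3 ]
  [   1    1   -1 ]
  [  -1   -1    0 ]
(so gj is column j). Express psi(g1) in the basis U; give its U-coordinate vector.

(3, 3, 1)

Compute psi(g1) = A g1 = (-12, 5, -6) in standard coordinates.
Then write this in U-coordinates: solve for y in y_1 g1 + ... + y_3 g3 = (-12, 5, -6).
This gives y = (3, 3, 1), which is column 1 of [psi]_U.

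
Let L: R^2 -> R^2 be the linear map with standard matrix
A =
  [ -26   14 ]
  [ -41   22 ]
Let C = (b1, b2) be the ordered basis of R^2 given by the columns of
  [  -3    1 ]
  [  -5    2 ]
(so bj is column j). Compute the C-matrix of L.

[[-3, -1], [-1, -1]]

With P the matrix whose columns are b1, b2, [L]_C = P^(-1) A P.
Column by column: L(b1) = A b1 = [8, 13]; its C-coordinates [-3, -1] give column 1.
Continuing for each basis vector yields [L]_C = [[-3, -1], [-1, -1]].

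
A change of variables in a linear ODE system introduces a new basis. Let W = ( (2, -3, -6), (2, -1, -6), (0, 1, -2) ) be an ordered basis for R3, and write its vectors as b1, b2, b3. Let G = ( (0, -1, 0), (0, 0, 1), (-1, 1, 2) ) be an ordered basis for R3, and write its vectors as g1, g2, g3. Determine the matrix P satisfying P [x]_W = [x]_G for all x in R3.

Let M have columns bj and N have columns gj. Then for every x, N [x]_G = x = M [x]_W, so P = N^(-1) M.
Since det N = 1, N^(-1) has integer entries; multiplying gives P = [[1, -1, -1], [-2, -2, -2], [-2, -2, 0]].

[[1, -1, -1], [-2, -2, -2], [-2, -2, 0]]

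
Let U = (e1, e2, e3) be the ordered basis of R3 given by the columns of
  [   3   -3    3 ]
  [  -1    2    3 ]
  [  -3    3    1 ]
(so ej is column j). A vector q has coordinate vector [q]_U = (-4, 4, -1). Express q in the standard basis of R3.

q = M [q]_U, where M has columns e1, ..., e3.
Carrying out the matrix-vector product, q = (-27, 9, 23).

(-27, 9, 23)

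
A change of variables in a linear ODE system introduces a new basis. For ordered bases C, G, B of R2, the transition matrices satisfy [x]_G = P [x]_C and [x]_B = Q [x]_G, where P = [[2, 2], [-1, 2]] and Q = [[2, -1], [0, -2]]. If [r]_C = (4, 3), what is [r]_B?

Composing the changes, [r]_B = Q P [r]_C.
Q P = [[5, 2], [2, -4]]; applying this to (4, 3) gives (26, -4).

(26, -4)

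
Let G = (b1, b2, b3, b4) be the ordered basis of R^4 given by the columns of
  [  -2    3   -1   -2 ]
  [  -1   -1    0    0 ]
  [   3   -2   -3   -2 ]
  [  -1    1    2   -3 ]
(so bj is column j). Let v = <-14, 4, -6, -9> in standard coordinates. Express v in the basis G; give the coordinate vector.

<-1, -3, 1, 3>

We seek scalars with c_1 b1 + ... + c_4 b4 = v; equivalently solve M c = v where the columns of M are b1, ..., b4.
Row-reducing the augmented matrix [M | v] gives c = (-1, -3, 1, 3).
Check: -b1 - 3b2 + b3 + 3b4 = <-14, 4, -6, -9>.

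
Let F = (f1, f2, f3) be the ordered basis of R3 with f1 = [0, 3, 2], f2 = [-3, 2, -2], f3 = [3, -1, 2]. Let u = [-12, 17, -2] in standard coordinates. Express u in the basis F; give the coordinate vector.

[3, 4, 0]

Write u = c_1 f1 + ... + c_3 f3 and solve for the c_i.
Gaussian elimination on [M | u] yields c = (3, 4, 0).
Check: 3f1 + 4f2 + 0·f3 = [-12, 17, -2].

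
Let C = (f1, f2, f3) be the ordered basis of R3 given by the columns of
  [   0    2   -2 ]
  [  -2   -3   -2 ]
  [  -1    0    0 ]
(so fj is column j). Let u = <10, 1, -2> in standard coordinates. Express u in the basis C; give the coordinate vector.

<2, 1, -4>

Write u = c_1 f1 + ... + c_3 f3 and solve for the c_i.
Solving this 3x3 system gives c = (2, 1, -4).
Check: 2f1 + f2 - 4f3 = <10, 1, -2>.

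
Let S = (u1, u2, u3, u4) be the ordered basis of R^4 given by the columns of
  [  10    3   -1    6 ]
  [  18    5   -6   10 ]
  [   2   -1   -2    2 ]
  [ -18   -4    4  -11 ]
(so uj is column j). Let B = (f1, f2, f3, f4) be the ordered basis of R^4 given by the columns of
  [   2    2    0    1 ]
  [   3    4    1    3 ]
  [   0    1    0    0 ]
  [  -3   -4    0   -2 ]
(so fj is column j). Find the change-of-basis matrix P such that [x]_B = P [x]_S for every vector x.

Let M have columns uj and N have columns fj. Then for every x, N [x]_B = x = M [x]_S, so P = N^(-1) M.
Since det N = 1, N^(-1) has integer entries; multiplying gives P = [[2, 2, 2, 1], [2, -1, -2, 2], [-2, 0, -1, -1], [2, 1, -1, 0]].

[[2, 2, 2, 1], [2, -1, -2, 2], [-2, 0, -1, -1], [2, 1, -1, 0]]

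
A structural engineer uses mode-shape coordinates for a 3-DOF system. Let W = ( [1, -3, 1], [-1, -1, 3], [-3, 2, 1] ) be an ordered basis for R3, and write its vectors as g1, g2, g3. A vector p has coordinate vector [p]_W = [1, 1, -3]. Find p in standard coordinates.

[9, -10, 1]

By definition p = g1 + g2 - 3g3.
Summing componentwise gives [9, -10, 1].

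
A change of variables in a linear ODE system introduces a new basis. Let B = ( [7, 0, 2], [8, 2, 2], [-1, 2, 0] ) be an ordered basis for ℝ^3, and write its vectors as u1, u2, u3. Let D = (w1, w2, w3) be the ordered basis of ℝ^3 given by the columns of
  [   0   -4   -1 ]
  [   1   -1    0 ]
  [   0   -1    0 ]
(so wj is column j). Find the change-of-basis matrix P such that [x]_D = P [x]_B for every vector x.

[[-2, 0, 2], [-2, -2, 0], [1, 0, 1]]

Column j of P is [uj]_D, since P maps B-coordinates to D-coordinates.
Expressing u1 in D: u1 = -2w1 - 2w2 + w3, so column 1 of P is [-2, -2, 1].
Doing the same for each uj gives P = [[-2, 0, 2], [-2, -2, 0], [1, 0, 1]].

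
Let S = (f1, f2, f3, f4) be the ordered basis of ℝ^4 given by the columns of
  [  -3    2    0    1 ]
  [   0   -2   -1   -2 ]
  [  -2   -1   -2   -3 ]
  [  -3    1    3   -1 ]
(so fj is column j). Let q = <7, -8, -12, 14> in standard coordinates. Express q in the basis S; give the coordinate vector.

<-2, -1, 4, 3>

We seek scalars with c_1 f1 + ... + c_4 f4 = q; equivalently solve M c = q where the columns of M are f1, ..., f4.
Row-reducing the augmented matrix [M | q] gives c = (-2, -1, 4, 3).
Check: -2f1 - f2 + 4f3 + 3f4 = <7, -8, -12, 14>.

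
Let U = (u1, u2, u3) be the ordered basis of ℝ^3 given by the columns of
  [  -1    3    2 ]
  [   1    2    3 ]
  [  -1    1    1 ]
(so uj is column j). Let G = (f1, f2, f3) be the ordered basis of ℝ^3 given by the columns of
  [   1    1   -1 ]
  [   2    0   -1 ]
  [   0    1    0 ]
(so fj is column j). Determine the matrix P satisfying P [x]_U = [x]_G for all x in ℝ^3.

[[1, 0, 2], [-1, 1, 1], [1, -2, 1]]

Take x = uj: its U-coordinates are the j-th standard unit vector, so P e_j — column j of P — equals [uj]_G.
u1 = f1 - f2 + f3, giving column 1 = <1, -1, 1>; repeating for each j gives P = [[1, 0, 2], [-1, 1, 1], [1, -2, 1]].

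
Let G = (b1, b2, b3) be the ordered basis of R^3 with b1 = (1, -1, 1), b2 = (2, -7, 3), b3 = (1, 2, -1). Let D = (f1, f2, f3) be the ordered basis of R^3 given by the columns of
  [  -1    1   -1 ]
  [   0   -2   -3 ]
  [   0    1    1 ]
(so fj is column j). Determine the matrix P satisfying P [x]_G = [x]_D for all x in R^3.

Let M have columns bj and N have columns fj. Then for every x, N [x]_D = x = M [x]_G, so P = N^(-1) M.
Since det N = -1, N^(-1) has integer entries; multiplying gives P = [[2, -1, -2], [2, 2, -1], [-1, 1, 0]].

[[2, -1, -2], [2, 2, -1], [-1, 1, 0]]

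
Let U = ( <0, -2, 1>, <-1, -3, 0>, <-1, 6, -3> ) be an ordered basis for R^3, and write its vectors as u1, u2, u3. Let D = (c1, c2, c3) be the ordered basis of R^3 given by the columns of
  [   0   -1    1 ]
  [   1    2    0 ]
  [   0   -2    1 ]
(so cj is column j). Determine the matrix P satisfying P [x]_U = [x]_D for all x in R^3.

[[0, -1, 2], [-1, -1, 2], [-1, -2, 1]]

Column j of P is [uj]_D, since P maps U-coordinates to D-coordinates.
Expressing u1 in D: u1 = 0·c1 - c2 - c3, so column 1 of P is <0, -1, -1>.
Doing the same for each uj gives P = [[0, -1, 2], [-1, -1, 2], [-1, -2, 1]].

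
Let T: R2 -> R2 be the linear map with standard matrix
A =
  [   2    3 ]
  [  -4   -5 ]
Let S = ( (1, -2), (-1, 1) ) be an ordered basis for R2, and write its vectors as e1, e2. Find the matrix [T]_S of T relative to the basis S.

[[-2, 0], [2, -1]]

The j-th column of [T]_S is [T(ej)]_S.
T(e1) = A e1 = (-4, 6) = -2e1 + 2e2, so column 1 is (-2, 2).
Repeating for e2 and assembling the columns gives [[-2, 0], [2, -1]].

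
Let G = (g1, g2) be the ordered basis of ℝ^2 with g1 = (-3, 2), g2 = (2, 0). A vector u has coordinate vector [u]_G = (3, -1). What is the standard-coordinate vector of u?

By definition u = 3g1 - g2.
Summing componentwise gives (-11, 6).

(-11, 6)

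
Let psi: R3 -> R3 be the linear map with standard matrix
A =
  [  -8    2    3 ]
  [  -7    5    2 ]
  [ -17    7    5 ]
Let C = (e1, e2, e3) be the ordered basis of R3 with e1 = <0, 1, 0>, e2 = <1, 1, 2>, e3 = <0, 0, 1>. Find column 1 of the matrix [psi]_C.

<3, 2, 3>

Column 1 of [psi]_C is the C-coordinate vector of psi(e1).
In standard coordinates psi(e1) = A e1 = <2, 5, 7>.
Converting to C: <2, 5, 7> = 3e1 + 2e2 + 3e3, so the coordinate vector is <3, 2, 3>.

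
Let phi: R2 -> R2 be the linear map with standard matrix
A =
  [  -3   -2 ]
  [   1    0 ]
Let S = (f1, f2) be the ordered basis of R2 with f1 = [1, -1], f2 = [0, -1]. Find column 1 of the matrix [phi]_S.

[-1, 0]

Column 1 of [phi]_S is the S-coordinate vector of phi(f1).
In standard coordinates phi(f1) = A f1 = [-1, 1].
Converting to S: [-1, 1] = -f1 + 0·f2, so the coordinate vector is [-1, 0].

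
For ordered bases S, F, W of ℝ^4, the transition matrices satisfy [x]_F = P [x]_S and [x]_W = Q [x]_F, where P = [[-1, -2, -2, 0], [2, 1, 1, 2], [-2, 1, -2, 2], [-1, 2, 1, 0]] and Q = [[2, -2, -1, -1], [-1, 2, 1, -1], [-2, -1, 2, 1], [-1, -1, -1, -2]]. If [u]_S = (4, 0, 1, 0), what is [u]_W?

Apply P to get F-coordinates (-6, 9, -10, -3), then Q to get W-coordinates.
The result is [u]_W = (-17, 17, -20, 13).

(-17, 17, -20, 13)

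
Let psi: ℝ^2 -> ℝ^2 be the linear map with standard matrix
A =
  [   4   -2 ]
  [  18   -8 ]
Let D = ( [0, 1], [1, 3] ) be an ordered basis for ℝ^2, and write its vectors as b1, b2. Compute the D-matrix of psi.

The j-th column of [psi]_D is [psi(bj)]_D.
psi(b1) = A b1 = [-2, -8] = -2b1 - 2b2, so column 1 is [-2, -2].
Repeating for b2 and assembling the columns gives [[-2, 0], [-2, -2]].

[[-2, 0], [-2, -2]]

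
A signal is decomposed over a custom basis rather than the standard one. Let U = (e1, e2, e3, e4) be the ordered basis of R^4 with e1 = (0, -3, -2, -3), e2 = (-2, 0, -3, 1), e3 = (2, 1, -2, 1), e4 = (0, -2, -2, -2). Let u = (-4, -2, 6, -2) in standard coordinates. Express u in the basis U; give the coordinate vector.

[u]_U is the unique c with M c = u, where M has columns e1, ..., e4.
Gaussian elimination on [M | u] yields c = (2, 0, -2, -3).
Check: 2e1 + 0·e2 - 2e3 - 3e4 = (-4, -2, 6, -2).

(2, 0, -2, -3)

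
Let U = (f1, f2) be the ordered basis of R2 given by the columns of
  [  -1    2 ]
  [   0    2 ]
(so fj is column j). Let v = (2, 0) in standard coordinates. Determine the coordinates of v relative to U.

(-2, 0)

[v]_U is the unique c with M c = v, where M has columns f1, f2.
System: -c_1 + 2c_2 = 2, 0c_1 + 2c_2 = 0; solving gives c_1 = -2, c_2 = 0.
Check: -2f1 + 0·f2 = (2, 0).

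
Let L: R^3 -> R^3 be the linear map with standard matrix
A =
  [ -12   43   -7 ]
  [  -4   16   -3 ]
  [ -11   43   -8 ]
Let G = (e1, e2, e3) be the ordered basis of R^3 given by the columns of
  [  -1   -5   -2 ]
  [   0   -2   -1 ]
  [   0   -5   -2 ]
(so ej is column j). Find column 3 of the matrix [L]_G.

[0, 1, 0]

Column 3 of [L]_G is the G-coordinate vector of L(e3).
In standard coordinates L(e3) = A e3 = [-5, -2, -5].
Converting to G: [-5, -2, -5] = 0·e1 + e2 + 0·e3, so the coordinate vector is [0, 1, 0].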